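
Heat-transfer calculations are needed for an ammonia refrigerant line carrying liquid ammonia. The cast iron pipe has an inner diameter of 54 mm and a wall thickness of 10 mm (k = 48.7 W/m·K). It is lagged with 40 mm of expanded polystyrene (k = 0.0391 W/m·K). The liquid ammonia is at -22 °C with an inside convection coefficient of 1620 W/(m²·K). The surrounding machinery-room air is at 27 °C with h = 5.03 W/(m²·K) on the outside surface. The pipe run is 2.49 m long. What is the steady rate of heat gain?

Q ≈ 35.9 W

For a radial system each layer contributes R = ln(r_out/r_in)/(2πkL); films add R = 1/(hA).
R_inner film = 1/(h_i·2πr₁L) = 1/(1620×2π×0.027×2.49) = 0.001461 K/W
R_cast iron pipe wall = ln(37/27)/(2π×48.7×2.49) = 4.135×10^-4 K/W
R_expanded polystyrene = ln(77/37)/(2π×0.0391×2.49) = 1.198 K/W
R_outer film = 1/(h_o·2πr_oL) = 1/(5.03×2π×0.077×2.49) = 0.165 K/W
R_total = 1.365 K/W
Q = ΔT/R_total = 49/1.365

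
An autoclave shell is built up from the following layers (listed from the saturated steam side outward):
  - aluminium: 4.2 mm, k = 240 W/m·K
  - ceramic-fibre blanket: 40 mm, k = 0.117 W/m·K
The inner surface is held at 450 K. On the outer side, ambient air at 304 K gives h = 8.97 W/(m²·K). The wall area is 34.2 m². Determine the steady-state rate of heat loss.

Q ≈ 11000 W

Using the resistance-network approach (series):
R_aluminium = L/(kA) = 0.0042/(240×34.2) = 5.117×10^-7 K/W
R_ceramic-fibre blanket = L/(kA) = 0.04/(0.117×34.2) = 0.009997 K/W
R_outer film = 1/(h_o·A) = 1/(8.97×34.2) = 0.00326 K/W
R_total = 0.01326 K/W
Q = ΔT / R_total = 146 / 0.01326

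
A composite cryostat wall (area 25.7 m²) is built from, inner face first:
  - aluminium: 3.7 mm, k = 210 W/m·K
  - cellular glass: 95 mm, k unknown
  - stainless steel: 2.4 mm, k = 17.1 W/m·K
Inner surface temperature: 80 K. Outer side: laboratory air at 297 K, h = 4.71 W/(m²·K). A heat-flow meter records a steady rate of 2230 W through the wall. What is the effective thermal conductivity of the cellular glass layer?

k ≈ 0.0415 W/(m·K)

Thermal resistances in series:
R_aluminium = L/(kA) = 0.0037/(210×25.7) = 6.856×10^-7 K/W
R_stainless steel = L/(kA) = 0.0024/(17.1×25.7) = 5.461×10^-6 K/W
R_outer film = 1/(h_o·A) = 1/(4.71×25.7) = 0.008261 K/W
Sum of known resistances R_other = 0.008267 K/W
Total R = ΔT/Q = 217/2230 = 0.09731 K/W
R_cellular glass = R_total − R_other = 0.08904 K/W
k = L/(R·A) = 0.095/(0.08904×25.7)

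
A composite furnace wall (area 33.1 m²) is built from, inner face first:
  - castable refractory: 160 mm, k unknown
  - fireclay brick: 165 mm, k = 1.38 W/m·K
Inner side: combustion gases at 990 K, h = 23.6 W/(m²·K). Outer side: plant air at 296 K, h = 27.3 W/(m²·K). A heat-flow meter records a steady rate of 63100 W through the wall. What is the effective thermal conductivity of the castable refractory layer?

Model the wall as resistances in series:
R_inner film = 1/(h_i·A) = 1/(23.6×33.1) = 0.00128 K/W
R_fireclay brick = L/(kA) = 0.165/(1.38×33.1) = 0.003612 K/W
R_outer film = 1/(h_o·A) = 1/(27.3×33.1) = 0.001107 K/W
Sum of known resistances R_other = 0.005999 K/W
Total R = ΔT/Q = 694/63100 = 0.011 K/W
R_castable refractory = R_total − R_other = 0.004999 K/W
k = L/(R·A) = 0.16/(0.004999×33.1)

k ≈ 0.967 W/(m·K)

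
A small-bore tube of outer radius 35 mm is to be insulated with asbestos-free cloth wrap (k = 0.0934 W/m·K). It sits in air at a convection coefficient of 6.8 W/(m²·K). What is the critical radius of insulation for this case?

For a cylinder r_cr = k/h = 0.0934/6.8
r_cr = 13.7 mm; since the bare radius (35 mm) is above r_cr, any added insulation will reduce heat loss.

r_cr ≈ 13.7 mm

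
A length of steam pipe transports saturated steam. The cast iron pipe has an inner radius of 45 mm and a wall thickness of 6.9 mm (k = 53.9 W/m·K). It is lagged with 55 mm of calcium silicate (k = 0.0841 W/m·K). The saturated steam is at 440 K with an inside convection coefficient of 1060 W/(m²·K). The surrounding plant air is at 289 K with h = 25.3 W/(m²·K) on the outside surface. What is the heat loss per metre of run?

q′ ≈ 106 W/m

For a radial system each layer contributes R = ln(r_out/r_in)/(2πkL); films add R = 1/(hA).
R_inner film = 1/(h_i·2πr₁L) = 1/(1060×2π×0.045×1) = 0.003337 K/W
R_cast iron pipe wall = ln(51.9/45)/(2π×53.9×1) = 4.212×10^-4 K/W
R_calcium silicate = ln(106.9/51.9)/(2π×0.0841×1) = 1.367 K/W
R_outer film = 1/(h_o·2πr_oL) = 1/(25.3×2π×0.1069×1) = 0.05885 K/W
R_total = 1.43 K/W
Q = ΔT/R_total = 151/1.43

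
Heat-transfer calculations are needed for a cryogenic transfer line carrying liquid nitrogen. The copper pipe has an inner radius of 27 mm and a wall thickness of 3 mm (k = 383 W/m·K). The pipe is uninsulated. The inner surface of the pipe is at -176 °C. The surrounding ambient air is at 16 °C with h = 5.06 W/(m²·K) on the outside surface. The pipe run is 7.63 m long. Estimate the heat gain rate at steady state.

Cylindrical conduction, so R = ln(r₂/r₁)/(2πkL) per layer, in series:
R_copper pipe wall = ln(30/27)/(2π×383×7.63) = 5.738×10^-6 K/W
R_outer film = 1/(h_o·2πr_oL) = 1/(5.06×2π×0.03×7.63) = 0.1374 K/W
R_total = 0.1374 K/W
Q = ΔT/R_total = 192/0.1374

Q ≈ 1400 W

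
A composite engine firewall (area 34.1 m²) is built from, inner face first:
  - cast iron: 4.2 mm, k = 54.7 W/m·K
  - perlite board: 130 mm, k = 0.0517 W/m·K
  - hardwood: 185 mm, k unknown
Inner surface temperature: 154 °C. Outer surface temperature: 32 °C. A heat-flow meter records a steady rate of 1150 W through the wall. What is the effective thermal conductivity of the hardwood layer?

k ≈ 0.168 W/(m·K)

Treating each layer as a thermal resistance in series:
R_cast iron = L/(kA) = 0.0042/(54.7×34.1) = 2.252×10^-6 K/W
R_perlite board = L/(kA) = 0.13/(0.0517×34.1) = 0.07374 K/W
Sum of known resistances R_other = 0.07374 K/W
Total R = ΔT/Q = 122/1150 = 0.1061 K/W
R_hardwood = R_total − R_other = 0.03235 K/W
k = L/(R·A) = 0.185/(0.03235×34.1)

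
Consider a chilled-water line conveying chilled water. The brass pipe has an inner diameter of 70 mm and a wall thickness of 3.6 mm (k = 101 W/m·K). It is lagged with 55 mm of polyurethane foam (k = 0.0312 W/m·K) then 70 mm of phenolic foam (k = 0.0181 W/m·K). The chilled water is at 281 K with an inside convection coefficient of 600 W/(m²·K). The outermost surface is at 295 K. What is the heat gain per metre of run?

q′ ≈ 1.48 W/m

For a radial system each layer contributes R = ln(r_out/r_in)/(2πkL); films add R = 1/(hA).
R_inner film = 1/(h_i·2πr₁L) = 1/(600×2π×0.035×1) = 0.007579 K/W
R_brass pipe wall = ln(38.6/35)/(2π×101×1) = 1.543×10^-4 K/W
R_polyurethane foam = ln(93.6/38.6)/(2π×0.0312×1) = 4.518 K/W
R_phenolic foam = ln(163.6/93.6)/(2π×0.0181×1) = 4.91 K/W
R_total = 9.436 K/W
Q = ΔT/R_total = 14/9.436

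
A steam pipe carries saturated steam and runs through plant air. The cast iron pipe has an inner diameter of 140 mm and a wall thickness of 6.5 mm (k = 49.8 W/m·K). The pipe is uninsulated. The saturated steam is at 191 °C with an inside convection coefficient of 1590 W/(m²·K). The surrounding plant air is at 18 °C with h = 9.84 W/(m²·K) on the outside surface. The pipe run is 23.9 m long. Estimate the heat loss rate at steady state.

Treating each annulus and film as a series resistance:
R_inner film = 1/(h_i·2πr₁L) = 1/(1590×2π×0.07×23.9) = 5.983×10^-5 K/W
R_cast iron pipe wall = ln(76.5/70)/(2π×49.8×23.9) = 1.187×10^-5 K/W
R_outer film = 1/(h_o·2πr_oL) = 1/(9.84×2π×0.0765×23.9) = 0.008846 K/W
R_total = 0.008918 K/W
Q = ΔT/R_total = 173/0.008918

Q ≈ 19400 W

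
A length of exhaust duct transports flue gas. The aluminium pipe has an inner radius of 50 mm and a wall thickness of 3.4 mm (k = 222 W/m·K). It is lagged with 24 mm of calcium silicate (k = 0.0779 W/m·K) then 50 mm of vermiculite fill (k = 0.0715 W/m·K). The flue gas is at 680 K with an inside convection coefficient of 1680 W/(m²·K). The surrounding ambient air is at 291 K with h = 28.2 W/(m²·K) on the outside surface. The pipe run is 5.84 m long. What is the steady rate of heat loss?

Q ≈ 1190 W

Treating each annulus and film as a series resistance:
R_inner film = 1/(h_i·2πr₁L) = 1/(1680×2π×0.05×5.84) = 3.244×10^-4 K/W
R_aluminium pipe wall = ln(53.4/50)/(2π×222×5.84) = 8.076×10^-6 K/W
R_calcium silicate = ln(77.4/53.4)/(2π×0.0779×5.84) = 0.1299 K/W
R_vermiculite fill = ln(127.4/77.4)/(2π×0.0715×5.84) = 0.1899 K/W
R_outer film = 1/(h_o·2πr_oL) = 1/(28.2×2π×0.1274×5.84) = 0.007586 K/W
R_total = 0.3277 K/W
Q = ΔT/R_total = 389/0.3277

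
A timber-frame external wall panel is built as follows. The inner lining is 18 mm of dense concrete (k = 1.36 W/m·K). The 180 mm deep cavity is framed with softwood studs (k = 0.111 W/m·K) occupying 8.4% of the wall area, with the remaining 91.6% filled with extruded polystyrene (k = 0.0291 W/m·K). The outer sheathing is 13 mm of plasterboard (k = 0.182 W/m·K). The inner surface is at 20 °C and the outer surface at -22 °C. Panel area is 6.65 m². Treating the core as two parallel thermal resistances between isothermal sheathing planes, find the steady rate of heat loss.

Q ≈ 54.9 W

Sheathing layers in series; stud and cavity paths in parallel between them.
R_inner = 0.018/(1.36×6.65) = 0.00199 K/W
R_stud  = 0.18/(0.111×0.084×6.65) = 2.903 K/W
R_cav   = 0.18/(0.0291×0.916×6.65) = 1.015 K/W
1/R_core = 1/R_stud + 1/R_cav → R_core = 0.7523 K/W
R_outer = 0.013/(0.182×6.65) = 0.01074 K/W
R_total = 0.765 K/W
Q = ΔT/R_total = 42/0.765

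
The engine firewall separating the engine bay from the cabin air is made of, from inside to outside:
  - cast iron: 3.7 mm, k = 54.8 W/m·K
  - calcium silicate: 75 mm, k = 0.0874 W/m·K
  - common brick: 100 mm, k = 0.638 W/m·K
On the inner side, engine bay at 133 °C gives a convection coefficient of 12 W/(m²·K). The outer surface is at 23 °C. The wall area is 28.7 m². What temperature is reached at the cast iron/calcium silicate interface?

T ≈ 125 °C

Series thermal resistances:
R_inner film = 1/(h_i·A) = 1/(12×28.7) = 0.002904 K/W
R_cast iron = L/(kA) = 0.0037/(54.8×28.7) = 2.353×10^-6 K/W
R_calcium silicate = L/(kA) = 0.075/(0.0874×28.7) = 0.0299 K/W
R_common brick = L/(kA) = 0.1/(0.638×28.7) = 0.005461 K/W
R_total = 0.03827 K/W;  Q = ΔT/R_total = 110/0.03827 = 2875 W
T_interface = T_inner − Q·ΣR(inner→interface) = 133 − 2870×0.002906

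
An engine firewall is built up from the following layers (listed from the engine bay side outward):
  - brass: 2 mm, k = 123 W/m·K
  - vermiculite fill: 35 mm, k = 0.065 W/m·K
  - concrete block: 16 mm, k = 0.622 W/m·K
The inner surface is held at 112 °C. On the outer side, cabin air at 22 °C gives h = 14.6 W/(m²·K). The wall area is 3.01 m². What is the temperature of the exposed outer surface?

T ≈ 31.7 °C

Series thermal resistances:
R_brass = L/(kA) = 0.002/(123×3.01) = 5.402×10^-6 K/W
R_vermiculite fill = L/(kA) = 0.035/(0.065×3.01) = 0.1789 K/W
R_concrete block = L/(kA) = 0.016/(0.622×3.01) = 0.008546 K/W
R_outer film = 1/(h_o·A) = 1/(14.6×3.01) = 0.02276 K/W
R_total = 0.2102 K/W;  Q = ΔT/R_total = 90/0.2102 = 428.2 W
T_interface = T_inner − Q·ΣR(inner→interface) = 112 − 428×0.1874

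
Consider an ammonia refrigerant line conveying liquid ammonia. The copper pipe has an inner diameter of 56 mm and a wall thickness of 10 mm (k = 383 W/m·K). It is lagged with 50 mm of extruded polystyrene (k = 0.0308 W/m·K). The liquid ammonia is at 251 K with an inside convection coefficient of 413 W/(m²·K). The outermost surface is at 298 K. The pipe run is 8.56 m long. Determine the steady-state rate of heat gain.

Q ≈ 92.4 W

Treating each annulus and film as a series resistance:
R_inner film = 1/(h_i·2πr₁L) = 1/(413×2π×0.028×8.56) = 0.001608 K/W
R_copper pipe wall = ln(38/28)/(2π×383×8.56) = 1.482×10^-5 K/W
R_extruded polystyrene = ln(88/38)/(2π×0.0308×8.56) = 0.5069 K/W
R_total = 0.5086 K/W
Q = ΔT/R_total = 47/0.5086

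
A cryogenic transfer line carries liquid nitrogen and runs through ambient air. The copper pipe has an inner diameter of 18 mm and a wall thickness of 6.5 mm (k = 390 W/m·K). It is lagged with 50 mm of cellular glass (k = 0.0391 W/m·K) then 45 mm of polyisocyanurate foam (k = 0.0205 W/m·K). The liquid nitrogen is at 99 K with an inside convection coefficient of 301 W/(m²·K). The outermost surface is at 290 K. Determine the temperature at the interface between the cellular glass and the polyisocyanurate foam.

For a radial system each layer contributes R = ln(r_out/r_in)/(2πkL); films add R = 1/(hA).
R_inner film = 1/(h_i·2πr₁L) = 1/(301×2π×0.009×1) = 0.05875 K/W
R_copper pipe wall = ln(15.5/9)/(2π×390×1) = 2.218×10^-4 K/W
R_cellular glass = ln(65.5/15.5)/(2π×0.0391×1) = 5.866 K/W
R_polyisocyanurate foam = ln(110.5/65.5)/(2π×0.0205×1) = 4.06 K/W
R_total = 9.985 K/W
Q = ΔT/R_total = 191/9.985
Q = 19.1 W/m
T_interface = T_inner + Q·ΣR(inner→interface) = 99 + 19.1×5.925

T ≈ 212 K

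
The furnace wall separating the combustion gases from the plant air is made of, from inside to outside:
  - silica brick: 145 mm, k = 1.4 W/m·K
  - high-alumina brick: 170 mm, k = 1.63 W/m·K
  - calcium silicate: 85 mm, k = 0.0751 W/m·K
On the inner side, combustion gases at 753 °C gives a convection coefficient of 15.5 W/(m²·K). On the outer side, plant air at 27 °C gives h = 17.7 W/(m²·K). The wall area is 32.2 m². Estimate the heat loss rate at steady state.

Model the wall as resistances in series:
R_inner film = 1/(h_i·A) = 1/(15.5×32.2) = 0.002004 K/W
R_silica brick = L/(kA) = 0.145/(1.4×32.2) = 0.003217 K/W
R_high-alumina brick = L/(kA) = 0.17/(1.63×32.2) = 0.003239 K/W
R_calcium silicate = L/(kA) = 0.085/(0.0751×32.2) = 0.03515 K/W
R_outer film = 1/(h_o·A) = 1/(17.7×32.2) = 0.001755 K/W
R_total = 0.04536 K/W
Q = ΔT / R_total = 726 / 0.04536

Q ≈ 16000 W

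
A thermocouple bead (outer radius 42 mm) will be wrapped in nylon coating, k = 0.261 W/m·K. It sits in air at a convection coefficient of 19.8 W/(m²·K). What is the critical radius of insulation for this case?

For a sphere r_cr = 2k/h = 2×0.261/19.8
r_cr = 26.4 mm; since the bare radius (42 mm) is above r_cr, any added insulation will reduce heat loss.

r_cr ≈ 26.4 mm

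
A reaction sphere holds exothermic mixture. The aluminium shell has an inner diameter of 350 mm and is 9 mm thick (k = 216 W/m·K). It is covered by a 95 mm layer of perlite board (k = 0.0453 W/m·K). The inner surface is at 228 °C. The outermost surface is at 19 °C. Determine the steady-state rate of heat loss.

Q ≈ 64.3 W

Spherical conduction: R = (1/r_in − 1/r_out)/(4πk) per layer; series-sum.
R_aluminium shell = (1/0.175 − 1/0.184)/(4π×216) = 1.03×10^-4 K/W
R_perlite board = (1/0.184 − 1/0.279)/(4π×0.0453) = 3.251 K/W
R_total = 3.251 K/W
Q = ΔT/R_total = 209/3.251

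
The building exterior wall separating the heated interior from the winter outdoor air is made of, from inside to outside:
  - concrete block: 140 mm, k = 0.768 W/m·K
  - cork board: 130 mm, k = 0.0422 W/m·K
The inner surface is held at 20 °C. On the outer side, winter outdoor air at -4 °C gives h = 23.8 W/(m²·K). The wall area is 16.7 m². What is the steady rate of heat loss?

Q ≈ 121 W

Model the wall as resistances in series:
R_concrete block = L/(kA) = 0.14/(0.768×16.7) = 0.01092 K/W
R_cork board = L/(kA) = 0.13/(0.0422×16.7) = 0.1845 K/W
R_outer film = 1/(h_o·A) = 1/(23.8×16.7) = 0.002516 K/W
R_total = 0.1979 K/W
Q = ΔT / R_total = 24 / 0.1979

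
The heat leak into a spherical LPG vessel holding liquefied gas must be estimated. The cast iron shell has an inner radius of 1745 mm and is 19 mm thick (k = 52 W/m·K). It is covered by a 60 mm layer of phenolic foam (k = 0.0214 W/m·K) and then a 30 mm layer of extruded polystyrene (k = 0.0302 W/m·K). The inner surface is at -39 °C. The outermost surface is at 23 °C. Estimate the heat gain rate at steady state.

Q ≈ 669 W

Spherical conduction: R = (1/r_in − 1/r_out)/(4πk) per layer; series-sum.
R_cast iron shell = (1/1.745 − 1/1.764)/(4π×52) = 9.446×10^-6 K/W
R_phenolic foam = (1/1.764 − 1/1.824)/(4π×0.0214) = 0.06934 K/W
R_extruded polystyrene = (1/1.824 − 1/1.854)/(4π×0.0302) = 0.02338 K/W
R_total = 0.09273 K/W
Q = ΔT/R_total = 62/0.09273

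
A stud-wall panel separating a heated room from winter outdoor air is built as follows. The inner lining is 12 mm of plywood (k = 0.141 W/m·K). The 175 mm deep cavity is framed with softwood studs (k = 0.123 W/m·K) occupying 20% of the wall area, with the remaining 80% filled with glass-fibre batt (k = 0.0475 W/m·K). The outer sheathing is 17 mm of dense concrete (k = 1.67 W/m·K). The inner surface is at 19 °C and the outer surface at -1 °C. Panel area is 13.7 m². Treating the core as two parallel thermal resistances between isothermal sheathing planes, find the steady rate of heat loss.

Q ≈ 94.8 W

Sheathing layers in series; stud and cavity paths in parallel between them.
R_inner = 0.012/(0.141×13.7) = 0.006212 K/W
R_stud  = 0.175/(0.123×0.2×13.7) = 0.5193 K/W
R_cav   = 0.175/(0.0475×0.8×13.7) = 0.3362 K/W
1/R_core = 1/R_stud + 1/R_cav → R_core = 0.2041 K/W
R_outer = 0.017/(1.67×13.7) = 7.43×10^-4 K/W
R_total = 0.211 K/W
Q = ΔT/R_total = 20/0.211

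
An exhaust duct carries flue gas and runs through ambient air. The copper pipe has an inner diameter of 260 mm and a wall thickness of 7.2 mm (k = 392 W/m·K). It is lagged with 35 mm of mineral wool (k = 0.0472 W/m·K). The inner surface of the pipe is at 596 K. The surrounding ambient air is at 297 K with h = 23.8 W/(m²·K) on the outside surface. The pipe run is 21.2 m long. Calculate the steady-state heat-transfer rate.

Q ≈ 7870 W

Per-layer cylindrical resistances, series-summed:
R_copper pipe wall = ln(137.2/130)/(2π×392×21.2) = 1.032×10^-6 K/W
R_mineral wool = ln(172.2/137.2)/(2π×0.0472×21.2) = 0.03614 K/W
R_outer film = 1/(h_o·2πr_oL) = 1/(23.8×2π×0.1722×21.2) = 0.001832 K/W
R_total = 0.03797 K/W
Q = ΔT/R_total = 299/0.03797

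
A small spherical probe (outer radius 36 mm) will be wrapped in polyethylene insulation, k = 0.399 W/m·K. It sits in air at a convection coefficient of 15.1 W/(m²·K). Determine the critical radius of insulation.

For a sphere r_cr = 2k/h = 2×0.399/15.1
r_cr = 52.8 mm; since the bare radius (36 mm) is below r_cr, adding a thin layer of insulation will *increase* heat loss.

r_cr ≈ 52.8 mm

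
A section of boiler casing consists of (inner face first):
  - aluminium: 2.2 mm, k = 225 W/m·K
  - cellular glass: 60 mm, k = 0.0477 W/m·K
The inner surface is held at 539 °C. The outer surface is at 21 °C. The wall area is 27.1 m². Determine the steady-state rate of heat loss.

Thermal resistances in series:
R_aluminium = L/(kA) = 0.0022/(225×27.1) = 3.608×10^-7 K/W
R_cellular glass = L/(kA) = 0.06/(0.0477×27.1) = 0.04642 K/W
R_total = 0.04642 K/W
Q = ΔT / R_total = 518 / 0.04642

Q ≈ 11200 W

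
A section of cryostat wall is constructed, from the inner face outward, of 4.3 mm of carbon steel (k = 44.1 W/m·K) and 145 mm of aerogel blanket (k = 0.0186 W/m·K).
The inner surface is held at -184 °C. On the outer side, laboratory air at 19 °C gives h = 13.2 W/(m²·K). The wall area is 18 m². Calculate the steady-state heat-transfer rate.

Using the resistance-network approach (series):
R_carbon steel = L/(kA) = 0.0043/(44.1×18) = 5.417×10^-6 K/W
R_aerogel blanket = L/(kA) = 0.145/(0.0186×18) = 0.4331 K/W
R_outer film = 1/(h_o·A) = 1/(13.2×18) = 0.004209 K/W
R_total = 0.4373 K/W
Q = ΔT / R_total = 203 / 0.4373

Q ≈ 464 W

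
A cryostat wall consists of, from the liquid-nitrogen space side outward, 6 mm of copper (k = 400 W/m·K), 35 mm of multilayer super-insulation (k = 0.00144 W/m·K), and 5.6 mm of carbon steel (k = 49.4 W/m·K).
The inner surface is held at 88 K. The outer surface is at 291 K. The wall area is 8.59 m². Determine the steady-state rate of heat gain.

Q ≈ 71.7 W

Thermal resistances in series:
R_copper = L/(kA) = 0.006/(400×8.59) = 1.746×10^-6 K/W
R_multilayer super-insulation = L/(kA) = 0.035/(0.00144×8.59) = 2.83 K/W
R_carbon steel = L/(kA) = 0.0056/(49.4×8.59) = 1.32×10^-5 K/W
R_total = 2.83 K/W
Q = ΔT / R_total = 203 / 2.83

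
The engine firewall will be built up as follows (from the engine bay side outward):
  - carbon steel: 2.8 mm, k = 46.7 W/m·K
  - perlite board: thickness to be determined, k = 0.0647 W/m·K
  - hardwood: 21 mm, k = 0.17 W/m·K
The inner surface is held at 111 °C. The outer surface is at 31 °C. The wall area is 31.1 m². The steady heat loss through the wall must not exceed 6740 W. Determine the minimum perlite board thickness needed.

Series thermal resistances:
R_carbon steel = L/(kA) = 0.0028/(46.7×31.1) = 1.928×10^-6 K/W
R_hardwood = L/(kA) = 0.021/(0.17×31.1) = 0.003972 K/W
Sum of the known resistances R_other = 0.003974 K/W
Required total resistance R_tot = ΔT/Q_allow = 80/6740 = 0.01187 K/W
R_perlite board = R_tot − R_other = 0.007896 K/W
L = R·k·A = 0.007896×0.0647×31.1

L ≈ 15.9 mm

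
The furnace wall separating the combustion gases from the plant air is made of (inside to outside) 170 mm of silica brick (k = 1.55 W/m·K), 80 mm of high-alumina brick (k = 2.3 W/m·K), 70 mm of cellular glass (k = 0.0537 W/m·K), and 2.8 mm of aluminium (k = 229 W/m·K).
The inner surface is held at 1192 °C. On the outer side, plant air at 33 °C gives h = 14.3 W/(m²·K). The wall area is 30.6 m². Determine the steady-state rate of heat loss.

Thermal resistances in series:
R_silica brick = L/(kA) = 0.17/(1.55×30.6) = 0.003584 K/W
R_high-alumina brick = L/(kA) = 0.08/(2.3×30.6) = 0.001137 K/W
R_cellular glass = L/(kA) = 0.07/(0.0537×30.6) = 0.0426 K/W
R_aluminium = L/(kA) = 0.0028/(229×30.6) = 3.996×10^-7 K/W
R_outer film = 1/(h_o·A) = 1/(14.3×30.6) = 0.002285 K/W
R_total = 0.04961 K/W
Q = ΔT / R_total = 1159 / 0.04961

Q ≈ 23400 W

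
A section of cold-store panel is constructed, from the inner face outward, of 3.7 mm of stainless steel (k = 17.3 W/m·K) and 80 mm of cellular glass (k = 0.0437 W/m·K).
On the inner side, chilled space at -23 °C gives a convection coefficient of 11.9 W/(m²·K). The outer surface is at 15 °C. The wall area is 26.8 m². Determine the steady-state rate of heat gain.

Series thermal resistances:
R_inner film = 1/(h_i·A) = 1/(11.9×26.8) = 0.003136 K/W
R_stainless steel = L/(kA) = 0.0037/(17.3×26.8) = 7.98×10^-6 K/W
R_cellular glass = L/(kA) = 0.08/(0.0437×26.8) = 0.06831 K/W
R_total = 0.07145 K/W
Q = ΔT / R_total = 38 / 0.07145

Q ≈ 532 W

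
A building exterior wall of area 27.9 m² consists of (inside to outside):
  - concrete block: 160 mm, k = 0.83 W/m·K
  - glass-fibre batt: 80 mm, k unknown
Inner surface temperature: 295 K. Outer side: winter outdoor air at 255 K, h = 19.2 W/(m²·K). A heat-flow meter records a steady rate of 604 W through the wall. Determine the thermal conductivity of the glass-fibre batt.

Thermal resistances in series:
R_concrete block = L/(kA) = 0.16/(0.83×27.9) = 0.006909 K/W
R_outer film = 1/(h_o·A) = 1/(19.2×27.9) = 0.001867 K/W
Sum of known resistances R_other = 0.008776 K/W
Total R = ΔT/Q = 40/604 = 0.06623 K/W
R_glass-fibre batt = R_total − R_other = 0.05745 K/W
k = L/(R·A) = 0.08/(0.05745×27.9)

k ≈ 0.0499 W/(m·K)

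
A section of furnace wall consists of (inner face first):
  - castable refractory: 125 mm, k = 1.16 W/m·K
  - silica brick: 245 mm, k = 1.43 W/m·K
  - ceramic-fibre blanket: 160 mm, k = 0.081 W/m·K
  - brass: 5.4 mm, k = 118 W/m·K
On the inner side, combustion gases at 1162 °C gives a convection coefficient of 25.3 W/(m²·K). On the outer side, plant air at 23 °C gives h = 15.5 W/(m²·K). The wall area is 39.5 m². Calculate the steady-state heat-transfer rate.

Model the wall as resistances in series:
R_inner film = 1/(h_i·A) = 1/(25.3×39.5) = 0.001001 K/W
R_castable refractory = L/(kA) = 0.125/(1.16×39.5) = 0.002728 K/W
R_silica brick = L/(kA) = 0.245/(1.43×39.5) = 0.004337 K/W
R_ceramic-fibre blanket = L/(kA) = 0.16/(0.081×39.5) = 0.05001 K/W
R_brass = L/(kA) = 0.0054/(118×39.5) = 1.159×10^-6 K/W
R_outer film = 1/(h_o·A) = 1/(15.5×39.5) = 0.001633 K/W
R_total = 0.05971 K/W
Q = ΔT / R_total = 1139 / 0.05971

Q ≈ 19100 W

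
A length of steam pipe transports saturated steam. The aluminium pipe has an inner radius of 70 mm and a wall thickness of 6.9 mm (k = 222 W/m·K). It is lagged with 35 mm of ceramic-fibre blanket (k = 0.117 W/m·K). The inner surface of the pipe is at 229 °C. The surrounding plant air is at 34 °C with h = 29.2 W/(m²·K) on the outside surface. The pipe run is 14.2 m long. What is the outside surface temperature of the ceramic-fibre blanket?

T ≈ 51 °C

Treating each annulus and film as a series resistance:
R_aluminium pipe wall = ln(76.9/70)/(2π×222×14.2) = 4.746×10^-6 K/W
R_ceramic-fibre blanket = ln(111.9/76.9)/(2π×0.117×14.2) = 0.03593 K/W
R_outer film = 1/(h_o·2πr_oL) = 1/(29.2×2π×0.1119×14.2) = 0.00343 K/W
R_total = 0.03937 K/W
Q = ΔT/R_total = 195/0.03937
Q = 4950 W
T_interface = T_inner − Q·ΣR(inner→interface) = 229 − 4950×0.03594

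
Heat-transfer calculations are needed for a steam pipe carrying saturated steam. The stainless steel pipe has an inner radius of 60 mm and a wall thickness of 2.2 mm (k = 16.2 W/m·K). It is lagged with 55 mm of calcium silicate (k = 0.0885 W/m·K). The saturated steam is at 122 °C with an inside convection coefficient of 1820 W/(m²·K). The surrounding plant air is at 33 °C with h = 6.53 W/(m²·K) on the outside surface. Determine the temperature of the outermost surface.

T ≈ 46.7 °C

Treating each annulus and film as a series resistance:
R_inner film = 1/(h_i·2πr₁L) = 1/(1820×2π×0.06×1) = 0.001457 K/W
R_stainless steel pipe wall = ln(62.2/60)/(2π×16.2×1) = 3.538×10^-4 K/W
R_calcium silicate = ln(117.2/62.2)/(2π×0.0885×1) = 1.139 K/W
R_outer film = 1/(h_o·2πr_oL) = 1/(6.53×2π×0.1172×1) = 0.208 K/W
R_total = 1.349 K/W
Q = ΔT/R_total = 89/1.349
Q = 66 W/m
T_interface = T_inner − Q·ΣR(inner→interface) = 122 − 66×1.141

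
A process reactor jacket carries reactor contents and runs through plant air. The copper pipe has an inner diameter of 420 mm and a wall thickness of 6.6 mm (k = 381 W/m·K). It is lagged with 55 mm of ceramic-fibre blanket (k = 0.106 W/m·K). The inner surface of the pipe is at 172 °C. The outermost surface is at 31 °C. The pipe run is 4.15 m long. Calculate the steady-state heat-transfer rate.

Q ≈ 1720 W

Treating each annulus and film as a series resistance:
R_copper pipe wall = ln(216.6/210)/(2π×381×4.15) = 3.115×10^-6 K/W
R_ceramic-fibre blanket = ln(271.6/216.6)/(2π×0.106×4.15) = 0.08187 K/W
R_total = 0.08187 K/W
Q = ΔT/R_total = 141/0.08187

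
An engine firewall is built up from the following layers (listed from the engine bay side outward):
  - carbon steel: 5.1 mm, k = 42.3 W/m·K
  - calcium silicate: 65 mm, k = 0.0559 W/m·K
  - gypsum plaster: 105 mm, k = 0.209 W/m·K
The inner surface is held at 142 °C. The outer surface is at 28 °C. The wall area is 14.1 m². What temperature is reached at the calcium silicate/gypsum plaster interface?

Using the resistance-network approach (series):
R_carbon steel = L/(kA) = 0.0051/(42.3×14.1) = 8.551×10^-6 K/W
R_calcium silicate = L/(kA) = 0.065/(0.0559×14.1) = 0.08247 K/W
R_gypsum plaster = L/(kA) = 0.105/(0.209×14.1) = 0.03563 K/W
R_total = 0.1181 K/W;  Q = ΔT/R_total = 114/0.1181 = 965.2 W
T_interface = T_inner − Q·ΣR(inner→interface) = 142 − 965×0.08248

T ≈ 62.4 °C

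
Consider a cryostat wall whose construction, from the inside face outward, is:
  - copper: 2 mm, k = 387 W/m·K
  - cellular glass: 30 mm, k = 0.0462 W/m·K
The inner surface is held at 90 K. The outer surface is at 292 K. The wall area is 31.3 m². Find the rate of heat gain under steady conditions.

Thermal resistances in series:
R_copper = L/(kA) = 0.002/(387×31.3) = 1.651×10^-7 K/W
R_cellular glass = L/(kA) = 0.03/(0.0462×31.3) = 0.02075 K/W
R_total = 0.02075 K/W
Q = ΔT / R_total = 202 / 0.02075

Q ≈ 9740 W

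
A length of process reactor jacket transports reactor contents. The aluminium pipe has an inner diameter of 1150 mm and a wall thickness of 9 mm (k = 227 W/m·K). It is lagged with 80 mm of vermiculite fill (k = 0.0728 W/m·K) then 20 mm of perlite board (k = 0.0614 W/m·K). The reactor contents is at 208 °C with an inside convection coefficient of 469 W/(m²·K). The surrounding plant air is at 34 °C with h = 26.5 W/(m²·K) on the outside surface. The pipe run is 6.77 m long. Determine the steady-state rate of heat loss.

Q ≈ 3210 W

Radial resistances (cylindrical: R_cond = ln(r_o/r_i)/(2πkL), R_conv = 1/(h·2πrL)):
R_inner film = 1/(h_i·2πr₁L) = 1/(469×2π×0.575×6.77) = 8.717×10^-5 K/W
R_aluminium pipe wall = ln(584/575)/(2π×227×6.77) = 1.608×10^-6 K/W
R_vermiculite fill = ln(664/584)/(2π×0.0728×6.77) = 0.04146 K/W
R_perlite board = ln(684/664)/(2π×0.0614×6.77) = 0.01136 K/W
R_outer film = 1/(h_o·2πr_oL) = 1/(26.5×2π×0.684×6.77) = 0.001297 K/W
R_total = 0.05421 K/W
Q = ΔT/R_total = 174/0.05421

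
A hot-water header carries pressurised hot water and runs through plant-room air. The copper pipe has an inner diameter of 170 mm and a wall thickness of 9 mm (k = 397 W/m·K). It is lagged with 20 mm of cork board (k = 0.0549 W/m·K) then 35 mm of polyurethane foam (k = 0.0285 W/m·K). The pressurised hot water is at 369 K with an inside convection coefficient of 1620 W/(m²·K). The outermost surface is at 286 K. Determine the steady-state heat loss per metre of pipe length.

Per-layer cylindrical resistances, series-summed:
R_inner film = 1/(h_i·2πr₁L) = 1/(1620×2π×0.085×1) = 0.001156 K/W
R_copper pipe wall = ln(94/85)/(2π×397×1) = 4.035×10^-5 K/W
R_cork board = ln(114/94)/(2π×0.0549×1) = 0.5592 K/W
R_polyurethane foam = ln(149/114)/(2π×0.0285×1) = 1.495 K/W
R_total = 2.056 K/W
Q = ΔT/R_total = 83/2.056

q′ ≈ 40.4 W/m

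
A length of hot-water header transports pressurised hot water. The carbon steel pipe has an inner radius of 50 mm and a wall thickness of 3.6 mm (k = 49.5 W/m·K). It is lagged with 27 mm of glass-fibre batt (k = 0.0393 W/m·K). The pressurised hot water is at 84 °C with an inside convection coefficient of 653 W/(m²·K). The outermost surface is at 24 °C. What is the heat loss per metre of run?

q′ ≈ 36.2 W/m

Cylindrical conduction, so R = ln(r₂/r₁)/(2πkL) per layer, in series:
R_inner film = 1/(h_i·2πr₁L) = 1/(653×2π×0.05×1) = 0.004875 K/W
R_carbon steel pipe wall = ln(53.6/50)/(2π×49.5×1) = 2.235×10^-4 K/W
R_glass-fibre batt = ln(80.6/53.6)/(2π×0.0393×1) = 1.652 K/W
R_total = 1.657 K/W
Q = ΔT/R_total = 60/1.657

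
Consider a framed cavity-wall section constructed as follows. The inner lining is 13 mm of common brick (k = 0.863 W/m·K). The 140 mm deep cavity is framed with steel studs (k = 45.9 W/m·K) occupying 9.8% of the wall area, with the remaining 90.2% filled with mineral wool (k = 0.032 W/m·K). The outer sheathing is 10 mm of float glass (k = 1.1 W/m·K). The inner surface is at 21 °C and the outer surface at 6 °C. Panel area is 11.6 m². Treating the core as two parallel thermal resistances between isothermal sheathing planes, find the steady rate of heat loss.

Sheathing layers in series; stud and cavity paths in parallel between them.
R_inner = 0.013/(0.863×11.6) = 0.001299 K/W
R_stud  = 0.14/(45.9×0.098×11.6) = 0.002683 K/W
R_cav   = 0.14/(0.032×0.902×11.6) = 0.4181 K/W
1/R_core = 1/R_stud + 1/R_cav → R_core = 0.002666 K/W
R_outer = 0.01/(1.1×11.6) = 7.837×10^-4 K/W
R_total = 0.004748 K/W
Q = ΔT/R_total = 15/0.004748

Q ≈ 3160 W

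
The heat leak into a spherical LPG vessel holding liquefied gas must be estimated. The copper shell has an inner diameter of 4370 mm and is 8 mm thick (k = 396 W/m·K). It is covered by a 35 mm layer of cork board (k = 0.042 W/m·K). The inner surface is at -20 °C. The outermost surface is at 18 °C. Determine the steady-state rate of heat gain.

For a spherical shell R = (1/r₁ − 1/r₂)/(4πk); film R = 1/(h·4πr²). In series:
R_copper shell = (1/2.185 − 1/2.193)/(4π×396) = 3.355×10^-7 K/W
R_cork board = (1/2.193 − 1/2.228)/(4π×0.042) = 0.01357 K/W
R_total = 0.01357 K/W
Q = ΔT/R_total = 38/0.01357

Q ≈ 2800 W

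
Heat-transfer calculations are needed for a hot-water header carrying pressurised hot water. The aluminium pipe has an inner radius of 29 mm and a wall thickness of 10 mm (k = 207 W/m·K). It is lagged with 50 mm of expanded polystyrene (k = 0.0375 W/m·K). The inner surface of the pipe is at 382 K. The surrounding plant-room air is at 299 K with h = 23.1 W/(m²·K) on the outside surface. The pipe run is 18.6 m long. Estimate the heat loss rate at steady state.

For a radial system each layer contributes R = ln(r_out/r_in)/(2πkL); films add R = 1/(hA).
R_aluminium pipe wall = ln(39/29)/(2π×207×18.6) = 1.225×10^-5 K/W
R_expanded polystyrene = ln(89/39)/(2π×0.0375×18.6) = 0.1883 K/W
R_outer film = 1/(h_o·2πr_oL) = 1/(23.1×2π×0.089×18.6) = 0.004162 K/W
R_total = 0.1924 K/W
Q = ΔT/R_total = 83/0.1924

Q ≈ 431 W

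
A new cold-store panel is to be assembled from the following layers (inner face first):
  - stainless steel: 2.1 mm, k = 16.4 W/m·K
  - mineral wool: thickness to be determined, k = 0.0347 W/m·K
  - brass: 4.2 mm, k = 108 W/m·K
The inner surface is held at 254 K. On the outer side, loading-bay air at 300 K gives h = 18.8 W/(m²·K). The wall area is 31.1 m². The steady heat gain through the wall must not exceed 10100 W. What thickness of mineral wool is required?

L ≈ 3.06 mm

Series thermal resistances:
R_stainless steel = L/(kA) = 0.0021/(16.4×31.1) = 4.117×10^-6 K/W
R_brass = L/(kA) = 0.0042/(108×31.1) = 1.25×10^-6 K/W
R_outer film = 1/(h_o·A) = 1/(18.8×31.1) = 0.00171 K/W
Sum of the known resistances R_other = 0.001716 K/W
Required total resistance R_tot = ΔT/Q_allow = 46/10100 = 0.004554 K/W
R_mineral wool = R_tot − R_other = 0.002839 K/W
L = R·k·A = 0.002839×0.0347×31.1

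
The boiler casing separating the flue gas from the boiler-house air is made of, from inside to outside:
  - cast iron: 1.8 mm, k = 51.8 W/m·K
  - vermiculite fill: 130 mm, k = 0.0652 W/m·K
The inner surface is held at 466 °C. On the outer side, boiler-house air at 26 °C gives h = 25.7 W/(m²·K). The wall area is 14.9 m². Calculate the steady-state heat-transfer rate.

Q ≈ 3230 W

Treating each layer as a thermal resistance in series:
R_cast iron = L/(kA) = 0.0018/(51.8×14.9) = 2.332×10^-6 K/W
R_vermiculite fill = L/(kA) = 0.13/(0.0652×14.9) = 0.1338 K/W
R_outer film = 1/(h_o·A) = 1/(25.7×14.9) = 0.002611 K/W
R_total = 0.1364 K/W
Q = ΔT / R_total = 440 / 0.1364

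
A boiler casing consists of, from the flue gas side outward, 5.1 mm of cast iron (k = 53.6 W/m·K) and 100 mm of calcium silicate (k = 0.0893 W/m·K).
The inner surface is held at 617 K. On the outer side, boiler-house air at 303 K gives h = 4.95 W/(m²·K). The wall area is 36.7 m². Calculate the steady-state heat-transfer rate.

Q ≈ 8720 W

Model the wall as resistances in series:
R_cast iron = L/(kA) = 0.0051/(53.6×36.7) = 2.593×10^-6 K/W
R_calcium silicate = L/(kA) = 0.1/(0.0893×36.7) = 0.03051 K/W
R_outer film = 1/(h_o·A) = 1/(4.95×36.7) = 0.005505 K/W
R_total = 0.03602 K/W
Q = ΔT / R_total = 314 / 0.03602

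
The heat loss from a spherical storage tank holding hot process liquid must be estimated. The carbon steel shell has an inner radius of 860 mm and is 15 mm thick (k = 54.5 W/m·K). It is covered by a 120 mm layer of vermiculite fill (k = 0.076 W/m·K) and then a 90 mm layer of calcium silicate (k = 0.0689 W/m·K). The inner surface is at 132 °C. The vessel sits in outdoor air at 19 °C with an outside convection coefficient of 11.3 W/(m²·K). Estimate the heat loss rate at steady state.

For a spherical shell R = (1/r₁ − 1/r₂)/(4πk); film R = 1/(h·4πr²). In series:
R_carbon steel shell = (1/0.86 − 1/0.875)/(4π×54.5) = 2.911×10^-5 K/W
R_vermiculite fill = (1/0.875 − 1/0.995)/(4π×0.076) = 0.1443 K/W
R_calcium silicate = (1/0.995 − 1/1.085)/(4π×0.0689) = 0.09629 K/W
R_outer film = 1/(h·4πr_o²) = 1/(11.3×4π×1.085²) = 0.005982 K/W
R_total = 0.2466 K/W
Q = ΔT/R_total = 113/0.2466

Q ≈ 458 W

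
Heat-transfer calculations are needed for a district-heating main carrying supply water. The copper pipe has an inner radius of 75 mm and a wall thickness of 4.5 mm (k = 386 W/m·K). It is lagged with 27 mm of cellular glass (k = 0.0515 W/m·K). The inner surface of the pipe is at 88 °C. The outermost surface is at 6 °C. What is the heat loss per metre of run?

q′ ≈ 90.7 W/m

Cylindrical conduction, so R = ln(r₂/r₁)/(2πkL) per layer, in series:
R_copper pipe wall = ln(79.5/75)/(2π×386×1) = 2.403×10^-5 K/W
R_cellular glass = ln(106.5/79.5)/(2π×0.0515×1) = 0.9036 K/W
R_total = 0.9036 K/W
Q = ΔT/R_total = 82/0.9036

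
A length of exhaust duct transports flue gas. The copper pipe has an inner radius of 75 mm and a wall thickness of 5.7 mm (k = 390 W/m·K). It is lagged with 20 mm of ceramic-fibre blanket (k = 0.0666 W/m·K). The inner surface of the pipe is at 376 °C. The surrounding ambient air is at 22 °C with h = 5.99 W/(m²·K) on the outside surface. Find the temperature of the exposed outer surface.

Cylindrical conduction, so R = ln(r₂/r₁)/(2πkL) per layer, in series:
R_copper pipe wall = ln(80.7/75)/(2π×390×1) = 2.989×10^-5 K/W
R_ceramic-fibre blanket = ln(100.7/80.7)/(2π×0.0666×1) = 0.5291 K/W
R_outer film = 1/(h_o·2πr_oL) = 1/(5.99×2π×0.1007×1) = 0.2639 K/W
R_total = 0.793 K/W
Q = ΔT/R_total = 354/0.793
Q = 446 W/m
T_interface = T_inner − Q·ΣR(inner→interface) = 376 − 446×0.5291

T ≈ 140 °C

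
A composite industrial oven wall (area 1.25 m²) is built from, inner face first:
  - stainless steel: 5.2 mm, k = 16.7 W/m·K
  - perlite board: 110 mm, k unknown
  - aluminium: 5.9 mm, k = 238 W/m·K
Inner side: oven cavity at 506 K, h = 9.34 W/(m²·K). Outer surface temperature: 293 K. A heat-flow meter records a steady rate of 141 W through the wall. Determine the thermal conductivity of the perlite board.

Model the wall as resistances in series:
R_inner film = 1/(h_i·A) = 1/(9.34×1.25) = 0.08565 K/W
R_stainless steel = L/(kA) = 0.0052/(16.7×1.25) = 2.491×10^-4 K/W
R_aluminium = L/(kA) = 0.0059/(238×1.25) = 1.983×10^-5 K/W
Sum of known resistances R_other = 0.08592 K/W
Total R = ΔT/Q = 213/141 = 1.511 K/W
R_perlite board = R_total − R_other = 1.425 K/W
k = L/(R·A) = 0.11/(1.425×1.25)

k ≈ 0.0618 W/(m·K)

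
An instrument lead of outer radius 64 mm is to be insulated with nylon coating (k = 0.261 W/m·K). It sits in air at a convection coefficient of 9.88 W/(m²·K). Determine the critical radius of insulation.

r_cr ≈ 26.4 mm

For a cylinder r_cr = k/h = 0.261/9.88
r_cr = 26.4 mm; since the bare radius (64 mm) is above r_cr, any added insulation will reduce heat loss.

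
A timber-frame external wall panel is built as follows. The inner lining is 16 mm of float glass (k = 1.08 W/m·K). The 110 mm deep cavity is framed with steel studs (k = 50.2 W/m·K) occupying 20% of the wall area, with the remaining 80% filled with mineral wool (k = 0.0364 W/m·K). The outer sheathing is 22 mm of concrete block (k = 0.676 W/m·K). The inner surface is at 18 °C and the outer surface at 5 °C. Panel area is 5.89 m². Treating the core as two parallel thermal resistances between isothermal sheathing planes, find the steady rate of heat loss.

Q ≈ 1310 W

Sheathing layers in series; stud and cavity paths in parallel between them.
R_inner = 0.016/(1.08×5.89) = 0.002515 K/W
R_stud  = 0.11/(50.2×0.2×5.89) = 0.00186 K/W
R_cav   = 0.11/(0.0364×0.8×5.89) = 0.6413 K/W
1/R_core = 1/R_stud + 1/R_cav → R_core = 0.001855 K/W
R_outer = 0.022/(0.676×5.89) = 0.005525 K/W
R_total = 0.009895 K/W
Q = ΔT/R_total = 13/0.009895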